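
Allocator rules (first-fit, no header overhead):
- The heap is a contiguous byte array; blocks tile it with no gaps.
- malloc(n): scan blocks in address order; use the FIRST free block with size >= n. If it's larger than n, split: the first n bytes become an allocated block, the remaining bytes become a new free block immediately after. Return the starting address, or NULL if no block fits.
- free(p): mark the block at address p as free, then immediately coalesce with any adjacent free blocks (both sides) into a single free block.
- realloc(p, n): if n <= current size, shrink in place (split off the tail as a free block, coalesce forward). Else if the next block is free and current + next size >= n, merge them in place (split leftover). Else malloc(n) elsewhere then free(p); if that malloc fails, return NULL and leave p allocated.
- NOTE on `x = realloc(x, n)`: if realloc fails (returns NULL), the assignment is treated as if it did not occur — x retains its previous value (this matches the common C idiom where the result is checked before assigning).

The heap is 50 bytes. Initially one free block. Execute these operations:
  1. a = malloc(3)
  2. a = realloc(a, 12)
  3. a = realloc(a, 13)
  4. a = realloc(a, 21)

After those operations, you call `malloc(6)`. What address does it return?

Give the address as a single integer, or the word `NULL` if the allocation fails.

Answer: 21

Derivation:
Op 1: a = malloc(3) -> a = 0; heap: [0-2 ALLOC][3-49 FREE]
Op 2: a = realloc(a, 12) -> a = 0; heap: [0-11 ALLOC][12-49 FREE]
Op 3: a = realloc(a, 13) -> a = 0; heap: [0-12 ALLOC][13-49 FREE]
Op 4: a = realloc(a, 21) -> a = 0; heap: [0-20 ALLOC][21-49 FREE]
malloc(6): first-fit scan over [0-20 ALLOC][21-49 FREE] -> 21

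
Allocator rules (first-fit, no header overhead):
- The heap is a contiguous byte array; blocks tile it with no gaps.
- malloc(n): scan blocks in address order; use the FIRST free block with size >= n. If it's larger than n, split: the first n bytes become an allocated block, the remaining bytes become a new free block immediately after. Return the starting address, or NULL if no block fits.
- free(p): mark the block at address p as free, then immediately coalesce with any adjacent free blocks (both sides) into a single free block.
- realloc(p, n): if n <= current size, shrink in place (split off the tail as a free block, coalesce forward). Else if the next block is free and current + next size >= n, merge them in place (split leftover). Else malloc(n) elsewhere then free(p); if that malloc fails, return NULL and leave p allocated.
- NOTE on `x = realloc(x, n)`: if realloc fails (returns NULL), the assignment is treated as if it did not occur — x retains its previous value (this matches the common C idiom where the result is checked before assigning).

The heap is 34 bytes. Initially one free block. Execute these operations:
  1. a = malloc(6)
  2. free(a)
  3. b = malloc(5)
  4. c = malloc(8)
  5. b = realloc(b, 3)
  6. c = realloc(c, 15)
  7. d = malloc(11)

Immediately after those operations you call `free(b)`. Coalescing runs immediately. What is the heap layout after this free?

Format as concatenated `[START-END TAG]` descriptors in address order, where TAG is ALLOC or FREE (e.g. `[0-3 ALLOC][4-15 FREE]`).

Op 1: a = malloc(6) -> a = 0; heap: [0-5 ALLOC][6-33 FREE]
Op 2: free(a) -> (freed a); heap: [0-33 FREE]
Op 3: b = malloc(5) -> b = 0; heap: [0-4 ALLOC][5-33 FREE]
Op 4: c = malloc(8) -> c = 5; heap: [0-4 ALLOC][5-12 ALLOC][13-33 FREE]
Op 5: b = realloc(b, 3) -> b = 0; heap: [0-2 ALLOC][3-4 FREE][5-12 ALLOC][13-33 FREE]
Op 6: c = realloc(c, 15) -> c = 5; heap: [0-2 ALLOC][3-4 FREE][5-19 ALLOC][20-33 FREE]
Op 7: d = malloc(11) -> d = 20; heap: [0-2 ALLOC][3-4 FREE][5-19 ALLOC][20-30 ALLOC][31-33 FREE]
free(b): b = 0 -> block [0-2 ALLOC]; mark free, coalesce with adjacent free neighbors -> [0-4 FREE][5-19 ALLOC][20-30 ALLOC][31-33 FREE]

Answer: [0-4 FREE][5-19 ALLOC][20-30 ALLOC][31-33 FREE]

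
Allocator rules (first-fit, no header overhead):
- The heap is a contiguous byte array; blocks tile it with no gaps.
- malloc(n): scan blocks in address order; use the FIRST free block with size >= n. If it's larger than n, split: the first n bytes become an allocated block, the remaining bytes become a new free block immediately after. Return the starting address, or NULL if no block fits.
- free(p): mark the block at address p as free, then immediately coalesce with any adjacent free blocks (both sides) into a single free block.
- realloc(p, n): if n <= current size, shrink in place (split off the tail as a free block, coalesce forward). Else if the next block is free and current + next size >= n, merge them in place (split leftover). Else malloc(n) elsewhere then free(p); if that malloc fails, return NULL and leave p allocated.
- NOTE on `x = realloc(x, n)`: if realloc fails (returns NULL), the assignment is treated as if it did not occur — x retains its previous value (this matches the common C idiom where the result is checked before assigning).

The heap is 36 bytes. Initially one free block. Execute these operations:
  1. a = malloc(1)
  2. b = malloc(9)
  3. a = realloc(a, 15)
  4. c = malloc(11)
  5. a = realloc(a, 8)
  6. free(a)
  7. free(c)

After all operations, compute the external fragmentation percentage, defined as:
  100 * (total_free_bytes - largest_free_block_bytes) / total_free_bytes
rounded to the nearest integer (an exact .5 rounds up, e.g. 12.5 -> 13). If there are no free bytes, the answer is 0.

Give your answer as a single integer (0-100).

Answer: 4

Derivation:
Op 1: a = malloc(1) -> a = 0; heap: [0-0 ALLOC][1-35 FREE]
Op 2: b = malloc(9) -> b = 1; heap: [0-0 ALLOC][1-9 ALLOC][10-35 FREE]
Op 3: a = realloc(a, 15) -> a = 10; heap: [0-0 FREE][1-9 ALLOC][10-24 ALLOC][25-35 FREE]
Op 4: c = malloc(11) -> c = 25; heap: [0-0 FREE][1-9 ALLOC][10-24 ALLOC][25-35 ALLOC]
Op 5: a = realloc(a, 8) -> a = 10; heap: [0-0 FREE][1-9 ALLOC][10-17 ALLOC][18-24 FREE][25-35 ALLOC]
Op 6: free(a) -> (freed a); heap: [0-0 FREE][1-9 ALLOC][10-24 FREE][25-35 ALLOC]
Op 7: free(c) -> (freed c); heap: [0-0 FREE][1-9 ALLOC][10-35 FREE]
Free blocks: [1 26] total_free=27 largest=26 -> 100*(27-26)/27 = 100/27 ≈ 3.704 -> rounds to 4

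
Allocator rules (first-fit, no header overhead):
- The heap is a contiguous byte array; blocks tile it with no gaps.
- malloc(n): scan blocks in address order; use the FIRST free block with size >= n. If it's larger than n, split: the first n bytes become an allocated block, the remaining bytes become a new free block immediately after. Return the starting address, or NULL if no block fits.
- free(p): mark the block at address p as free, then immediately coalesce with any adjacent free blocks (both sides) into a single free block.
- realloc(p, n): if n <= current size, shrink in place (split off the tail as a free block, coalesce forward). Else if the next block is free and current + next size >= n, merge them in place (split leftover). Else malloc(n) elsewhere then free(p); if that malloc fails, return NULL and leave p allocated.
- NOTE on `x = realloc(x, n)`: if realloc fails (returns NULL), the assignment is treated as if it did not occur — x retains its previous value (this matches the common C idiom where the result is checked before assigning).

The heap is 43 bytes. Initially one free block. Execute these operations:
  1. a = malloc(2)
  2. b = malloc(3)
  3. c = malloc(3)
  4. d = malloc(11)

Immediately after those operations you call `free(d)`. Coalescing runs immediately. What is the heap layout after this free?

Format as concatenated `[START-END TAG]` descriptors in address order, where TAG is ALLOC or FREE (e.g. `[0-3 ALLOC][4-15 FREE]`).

Answer: [0-1 ALLOC][2-4 ALLOC][5-7 ALLOC][8-42 FREE]

Derivation:
Op 1: a = malloc(2) -> a = 0; heap: [0-1 ALLOC][2-42 FREE]
Op 2: b = malloc(3) -> b = 2; heap: [0-1 ALLOC][2-4 ALLOC][5-42 FREE]
Op 3: c = malloc(3) -> c = 5; heap: [0-1 ALLOC][2-4 ALLOC][5-7 ALLOC][8-42 FREE]
Op 4: d = malloc(11) -> d = 8; heap: [0-1 ALLOC][2-4 ALLOC][5-7 ALLOC][8-18 ALLOC][19-42 FREE]
free(d): d = 8 -> block [8-18 ALLOC]; mark free, coalesce with adjacent free neighbors -> [0-1 ALLOC][2-4 ALLOC][5-7 ALLOC][8-42 FREE]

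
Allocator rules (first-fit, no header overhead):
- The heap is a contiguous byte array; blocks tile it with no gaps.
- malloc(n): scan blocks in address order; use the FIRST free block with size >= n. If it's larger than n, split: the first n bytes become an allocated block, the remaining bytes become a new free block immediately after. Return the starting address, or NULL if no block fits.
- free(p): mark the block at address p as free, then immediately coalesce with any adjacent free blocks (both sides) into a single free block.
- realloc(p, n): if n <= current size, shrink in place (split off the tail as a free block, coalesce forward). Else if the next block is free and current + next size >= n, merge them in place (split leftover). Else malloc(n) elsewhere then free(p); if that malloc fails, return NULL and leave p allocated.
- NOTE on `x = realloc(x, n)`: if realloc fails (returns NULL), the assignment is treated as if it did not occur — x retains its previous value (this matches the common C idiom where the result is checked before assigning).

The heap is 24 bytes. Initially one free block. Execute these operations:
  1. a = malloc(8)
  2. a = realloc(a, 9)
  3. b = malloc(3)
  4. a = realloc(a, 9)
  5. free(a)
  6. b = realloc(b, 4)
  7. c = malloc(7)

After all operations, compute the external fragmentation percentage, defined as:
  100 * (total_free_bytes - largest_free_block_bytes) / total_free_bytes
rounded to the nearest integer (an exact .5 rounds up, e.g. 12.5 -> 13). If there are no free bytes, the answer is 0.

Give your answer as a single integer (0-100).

Op 1: a = malloc(8) -> a = 0; heap: [0-7 ALLOC][8-23 FREE]
Op 2: a = realloc(a, 9) -> a = 0; heap: [0-8 ALLOC][9-23 FREE]
Op 3: b = malloc(3) -> b = 9; heap: [0-8 ALLOC][9-11 ALLOC][12-23 FREE]
Op 4: a = realloc(a, 9) -> a = 0; heap: [0-8 ALLOC][9-11 ALLOC][12-23 FREE]
Op 5: free(a) -> (freed a); heap: [0-8 FREE][9-11 ALLOC][12-23 FREE]
Op 6: b = realloc(b, 4) -> b = 9; heap: [0-8 FREE][9-12 ALLOC][13-23 FREE]
Op 7: c = malloc(7) -> c = 0; heap: [0-6 ALLOC][7-8 FREE][9-12 ALLOC][13-23 FREE]
Free blocks: [2 11] total_free=13 largest=11 -> 100*(13-11)/13 = 200/13 ≈ 15.385 -> rounds to 15

Answer: 15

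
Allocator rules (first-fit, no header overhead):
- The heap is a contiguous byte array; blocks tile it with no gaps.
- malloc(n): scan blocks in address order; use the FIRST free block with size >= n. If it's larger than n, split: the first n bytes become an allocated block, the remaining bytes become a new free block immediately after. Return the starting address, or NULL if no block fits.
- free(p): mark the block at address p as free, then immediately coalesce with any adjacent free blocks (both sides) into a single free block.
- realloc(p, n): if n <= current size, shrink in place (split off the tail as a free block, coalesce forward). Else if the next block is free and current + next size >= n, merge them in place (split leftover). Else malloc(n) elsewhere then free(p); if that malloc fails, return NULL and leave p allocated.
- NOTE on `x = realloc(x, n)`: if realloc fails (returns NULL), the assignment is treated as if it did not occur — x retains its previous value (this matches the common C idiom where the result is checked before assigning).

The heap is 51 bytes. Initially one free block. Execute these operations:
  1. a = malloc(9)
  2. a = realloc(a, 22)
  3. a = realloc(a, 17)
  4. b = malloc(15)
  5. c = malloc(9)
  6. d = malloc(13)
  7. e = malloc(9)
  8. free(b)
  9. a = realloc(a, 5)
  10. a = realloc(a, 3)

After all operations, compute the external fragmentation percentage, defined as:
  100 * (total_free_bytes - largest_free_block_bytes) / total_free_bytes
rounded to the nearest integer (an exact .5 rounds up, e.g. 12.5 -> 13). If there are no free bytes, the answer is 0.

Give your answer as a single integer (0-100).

Answer: 3

Derivation:
Op 1: a = malloc(9) -> a = 0; heap: [0-8 ALLOC][9-50 FREE]
Op 2: a = realloc(a, 22) -> a = 0; heap: [0-21 ALLOC][22-50 FREE]
Op 3: a = realloc(a, 17) -> a = 0; heap: [0-16 ALLOC][17-50 FREE]
Op 4: b = malloc(15) -> b = 17; heap: [0-16 ALLOC][17-31 ALLOC][32-50 FREE]
Op 5: c = malloc(9) -> c = 32; heap: [0-16 ALLOC][17-31 ALLOC][32-40 ALLOC][41-50 FREE]
Op 6: d = malloc(13) -> d = NULL; heap: [0-16 ALLOC][17-31 ALLOC][32-40 ALLOC][41-50 FREE]
Op 7: e = malloc(9) -> e = 41; heap: [0-16 ALLOC][17-31 ALLOC][32-40 ALLOC][41-49 ALLOC][50-50 FREE]
Op 8: free(b) -> (freed b); heap: [0-16 ALLOC][17-31 FREE][32-40 ALLOC][41-49 ALLOC][50-50 FREE]
Op 9: a = realloc(a, 5) -> a = 0; heap: [0-4 ALLOC][5-31 FREE][32-40 ALLOC][41-49 ALLOC][50-50 FREE]
Op 10: a = realloc(a, 3) -> a = 0; heap: [0-2 ALLOC][3-31 FREE][32-40 ALLOC][41-49 ALLOC][50-50 FREE]
Free blocks: [29 1] total_free=30 largest=29 -> 100*(30-29)/30 = 100/30 ≈ 3.333 -> rounds to 3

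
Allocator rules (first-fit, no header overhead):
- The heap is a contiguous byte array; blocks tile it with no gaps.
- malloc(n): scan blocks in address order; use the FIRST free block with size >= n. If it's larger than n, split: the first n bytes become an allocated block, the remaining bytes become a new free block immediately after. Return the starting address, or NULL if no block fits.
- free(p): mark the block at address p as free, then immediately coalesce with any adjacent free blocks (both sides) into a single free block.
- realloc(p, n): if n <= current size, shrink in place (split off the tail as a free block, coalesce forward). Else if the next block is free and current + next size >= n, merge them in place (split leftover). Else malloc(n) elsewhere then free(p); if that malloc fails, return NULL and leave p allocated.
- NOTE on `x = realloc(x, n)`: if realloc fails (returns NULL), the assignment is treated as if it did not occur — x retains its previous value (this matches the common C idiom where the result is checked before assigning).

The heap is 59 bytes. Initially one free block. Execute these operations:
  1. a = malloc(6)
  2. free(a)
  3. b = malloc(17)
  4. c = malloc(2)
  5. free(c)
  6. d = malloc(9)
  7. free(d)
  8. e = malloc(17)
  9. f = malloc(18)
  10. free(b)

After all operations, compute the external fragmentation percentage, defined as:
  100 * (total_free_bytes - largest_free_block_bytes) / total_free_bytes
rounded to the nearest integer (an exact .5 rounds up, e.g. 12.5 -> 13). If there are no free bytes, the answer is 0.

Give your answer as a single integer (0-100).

Answer: 29

Derivation:
Op 1: a = malloc(6) -> a = 0; heap: [0-5 ALLOC][6-58 FREE]
Op 2: free(a) -> (freed a); heap: [0-58 FREE]
Op 3: b = malloc(17) -> b = 0; heap: [0-16 ALLOC][17-58 FREE]
Op 4: c = malloc(2) -> c = 17; heap: [0-16 ALLOC][17-18 ALLOC][19-58 FREE]
Op 5: free(c) -> (freed c); heap: [0-16 ALLOC][17-58 FREE]
Op 6: d = malloc(9) -> d = 17; heap: [0-16 ALLOC][17-25 ALLOC][26-58 FREE]
Op 7: free(d) -> (freed d); heap: [0-16 ALLOC][17-58 FREE]
Op 8: e = malloc(17) -> e = 17; heap: [0-16 ALLOC][17-33 ALLOC][34-58 FREE]
Op 9: f = malloc(18) -> f = 34; heap: [0-16 ALLOC][17-33 ALLOC][34-51 ALLOC][52-58 FREE]
Op 10: free(b) -> (freed b); heap: [0-16 FREE][17-33 ALLOC][34-51 ALLOC][52-58 FREE]
Free blocks: [17 7] total_free=24 largest=17 -> 100*(24-17)/24 = 700/24 ≈ 29.167 -> rounds to 29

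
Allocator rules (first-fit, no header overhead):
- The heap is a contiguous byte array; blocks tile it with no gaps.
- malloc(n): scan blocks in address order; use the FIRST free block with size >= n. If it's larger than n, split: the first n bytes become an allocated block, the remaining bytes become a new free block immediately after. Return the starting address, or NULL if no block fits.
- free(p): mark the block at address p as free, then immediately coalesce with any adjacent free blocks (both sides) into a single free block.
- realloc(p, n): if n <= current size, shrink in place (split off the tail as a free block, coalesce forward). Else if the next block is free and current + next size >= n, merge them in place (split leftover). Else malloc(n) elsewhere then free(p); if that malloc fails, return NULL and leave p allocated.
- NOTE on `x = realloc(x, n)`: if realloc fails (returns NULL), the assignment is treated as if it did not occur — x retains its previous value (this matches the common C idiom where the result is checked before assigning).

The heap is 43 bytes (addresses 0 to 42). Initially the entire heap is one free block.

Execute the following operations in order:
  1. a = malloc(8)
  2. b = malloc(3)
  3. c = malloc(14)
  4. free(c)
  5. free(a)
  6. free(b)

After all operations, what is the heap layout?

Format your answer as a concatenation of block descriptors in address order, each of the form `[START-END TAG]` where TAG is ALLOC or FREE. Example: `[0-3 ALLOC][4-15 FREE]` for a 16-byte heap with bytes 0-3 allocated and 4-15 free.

Op 1: a = malloc(8) -> a = 0; heap: [0-7 ALLOC][8-42 FREE]
Op 2: b = malloc(3) -> b = 8; heap: [0-7 ALLOC][8-10 ALLOC][11-42 FREE]
Op 3: c = malloc(14) -> c = 11; heap: [0-7 ALLOC][8-10 ALLOC][11-24 ALLOC][25-42 FREE]
Op 4: free(c) -> (freed c); heap: [0-7 ALLOC][8-10 ALLOC][11-42 FREE]
Op 5: free(a) -> (freed a); heap: [0-7 FREE][8-10 ALLOC][11-42 FREE]
Op 6: free(b) -> (freed b); heap: [0-42 FREE]

Answer: [0-42 FREE]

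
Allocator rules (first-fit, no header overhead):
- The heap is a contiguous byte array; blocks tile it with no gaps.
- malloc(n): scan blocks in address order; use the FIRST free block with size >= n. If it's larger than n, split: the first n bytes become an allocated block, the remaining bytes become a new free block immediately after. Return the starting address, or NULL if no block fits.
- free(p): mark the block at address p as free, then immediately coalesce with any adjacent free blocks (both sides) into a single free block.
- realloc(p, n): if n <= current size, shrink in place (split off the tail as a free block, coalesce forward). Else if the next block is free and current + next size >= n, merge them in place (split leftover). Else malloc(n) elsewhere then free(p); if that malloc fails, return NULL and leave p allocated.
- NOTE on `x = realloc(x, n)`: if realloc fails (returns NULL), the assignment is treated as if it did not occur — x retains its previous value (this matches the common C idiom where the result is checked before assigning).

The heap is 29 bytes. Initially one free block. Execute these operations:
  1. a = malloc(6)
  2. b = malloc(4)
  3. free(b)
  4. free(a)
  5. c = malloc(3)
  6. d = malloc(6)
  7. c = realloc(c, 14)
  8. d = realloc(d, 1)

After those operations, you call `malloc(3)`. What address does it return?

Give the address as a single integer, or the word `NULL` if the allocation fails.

Answer: 0

Derivation:
Op 1: a = malloc(6) -> a = 0; heap: [0-5 ALLOC][6-28 FREE]
Op 2: b = malloc(4) -> b = 6; heap: [0-5 ALLOC][6-9 ALLOC][10-28 FREE]
Op 3: free(b) -> (freed b); heap: [0-5 ALLOC][6-28 FREE]
Op 4: free(a) -> (freed a); heap: [0-28 FREE]
Op 5: c = malloc(3) -> c = 0; heap: [0-2 ALLOC][3-28 FREE]
Op 6: d = malloc(6) -> d = 3; heap: [0-2 ALLOC][3-8 ALLOC][9-28 FREE]
Op 7: c = realloc(c, 14) -> c = 9; heap: [0-2 FREE][3-8 ALLOC][9-22 ALLOC][23-28 FREE]
Op 8: d = realloc(d, 1) -> d = 3; heap: [0-2 FREE][3-3 ALLOC][4-8 FREE][9-22 ALLOC][23-28 FREE]
malloc(3): first-fit scan over [0-2 FREE][3-3 ALLOC][4-8 FREE][9-22 ALLOC][23-28 FREE] -> 0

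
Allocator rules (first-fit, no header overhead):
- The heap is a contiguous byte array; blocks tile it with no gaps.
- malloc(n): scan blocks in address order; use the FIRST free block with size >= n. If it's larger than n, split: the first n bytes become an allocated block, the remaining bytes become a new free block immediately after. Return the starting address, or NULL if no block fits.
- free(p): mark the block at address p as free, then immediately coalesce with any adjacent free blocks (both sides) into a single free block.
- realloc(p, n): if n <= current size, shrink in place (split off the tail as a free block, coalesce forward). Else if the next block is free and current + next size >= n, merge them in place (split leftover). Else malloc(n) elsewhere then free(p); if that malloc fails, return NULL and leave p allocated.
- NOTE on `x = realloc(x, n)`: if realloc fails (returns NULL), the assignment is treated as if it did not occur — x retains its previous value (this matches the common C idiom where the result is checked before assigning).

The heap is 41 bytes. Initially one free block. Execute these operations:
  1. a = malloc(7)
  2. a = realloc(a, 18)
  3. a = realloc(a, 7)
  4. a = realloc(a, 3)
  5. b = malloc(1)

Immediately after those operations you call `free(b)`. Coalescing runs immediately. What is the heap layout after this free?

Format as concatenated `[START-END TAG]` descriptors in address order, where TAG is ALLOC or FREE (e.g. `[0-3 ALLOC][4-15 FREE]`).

Op 1: a = malloc(7) -> a = 0; heap: [0-6 ALLOC][7-40 FREE]
Op 2: a = realloc(a, 18) -> a = 0; heap: [0-17 ALLOC][18-40 FREE]
Op 3: a = realloc(a, 7) -> a = 0; heap: [0-6 ALLOC][7-40 FREE]
Op 4: a = realloc(a, 3) -> a = 0; heap: [0-2 ALLOC][3-40 FREE]
Op 5: b = malloc(1) -> b = 3; heap: [0-2 ALLOC][3-3 ALLOC][4-40 FREE]
free(b): b = 3 -> block [3-3 ALLOC]; mark free, coalesce with adjacent free neighbors -> [0-2 ALLOC][3-40 FREE]

Answer: [0-2 ALLOC][3-40 FREE]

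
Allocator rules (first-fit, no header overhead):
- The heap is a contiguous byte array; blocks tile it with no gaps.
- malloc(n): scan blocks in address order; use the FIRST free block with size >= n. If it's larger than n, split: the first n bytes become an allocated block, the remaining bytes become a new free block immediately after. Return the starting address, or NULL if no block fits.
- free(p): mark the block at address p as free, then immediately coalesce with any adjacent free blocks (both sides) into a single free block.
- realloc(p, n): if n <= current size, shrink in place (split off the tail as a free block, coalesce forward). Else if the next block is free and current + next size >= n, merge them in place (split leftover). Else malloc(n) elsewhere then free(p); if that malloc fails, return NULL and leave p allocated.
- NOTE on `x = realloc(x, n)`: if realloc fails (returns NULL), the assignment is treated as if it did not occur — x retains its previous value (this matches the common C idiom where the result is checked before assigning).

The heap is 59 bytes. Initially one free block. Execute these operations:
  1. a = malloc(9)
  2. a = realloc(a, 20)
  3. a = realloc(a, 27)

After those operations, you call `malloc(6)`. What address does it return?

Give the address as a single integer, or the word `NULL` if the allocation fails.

Answer: 27

Derivation:
Op 1: a = malloc(9) -> a = 0; heap: [0-8 ALLOC][9-58 FREE]
Op 2: a = realloc(a, 20) -> a = 0; heap: [0-19 ALLOC][20-58 FREE]
Op 3: a = realloc(a, 27) -> a = 0; heap: [0-26 ALLOC][27-58 FREE]
malloc(6): first-fit scan over [0-26 ALLOC][27-58 FREE] -> 27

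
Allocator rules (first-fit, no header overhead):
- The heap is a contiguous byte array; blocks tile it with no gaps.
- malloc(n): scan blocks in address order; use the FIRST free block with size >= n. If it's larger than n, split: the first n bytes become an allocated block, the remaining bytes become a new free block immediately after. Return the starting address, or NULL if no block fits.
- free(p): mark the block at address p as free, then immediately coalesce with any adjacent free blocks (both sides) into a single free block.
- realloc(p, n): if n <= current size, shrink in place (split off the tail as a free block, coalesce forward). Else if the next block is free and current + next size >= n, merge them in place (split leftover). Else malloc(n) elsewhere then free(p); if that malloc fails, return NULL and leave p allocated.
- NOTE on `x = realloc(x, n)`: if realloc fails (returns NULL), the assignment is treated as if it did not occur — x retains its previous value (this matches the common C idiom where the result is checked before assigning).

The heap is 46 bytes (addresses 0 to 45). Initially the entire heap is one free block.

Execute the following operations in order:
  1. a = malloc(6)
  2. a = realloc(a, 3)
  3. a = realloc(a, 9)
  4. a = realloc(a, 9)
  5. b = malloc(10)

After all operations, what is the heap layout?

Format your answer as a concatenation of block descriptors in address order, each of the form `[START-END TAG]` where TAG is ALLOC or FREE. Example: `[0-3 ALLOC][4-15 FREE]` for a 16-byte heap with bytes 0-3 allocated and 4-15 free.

Op 1: a = malloc(6) -> a = 0; heap: [0-5 ALLOC][6-45 FREE]
Op 2: a = realloc(a, 3) -> a = 0; heap: [0-2 ALLOC][3-45 FREE]
Op 3: a = realloc(a, 9) -> a = 0; heap: [0-8 ALLOC][9-45 FREE]
Op 4: a = realloc(a, 9) -> a = 0; heap: [0-8 ALLOC][9-45 FREE]
Op 5: b = malloc(10) -> b = 9; heap: [0-8 ALLOC][9-18 ALLOC][19-45 FREE]

Answer: [0-8 ALLOC][9-18 ALLOC][19-45 FREE]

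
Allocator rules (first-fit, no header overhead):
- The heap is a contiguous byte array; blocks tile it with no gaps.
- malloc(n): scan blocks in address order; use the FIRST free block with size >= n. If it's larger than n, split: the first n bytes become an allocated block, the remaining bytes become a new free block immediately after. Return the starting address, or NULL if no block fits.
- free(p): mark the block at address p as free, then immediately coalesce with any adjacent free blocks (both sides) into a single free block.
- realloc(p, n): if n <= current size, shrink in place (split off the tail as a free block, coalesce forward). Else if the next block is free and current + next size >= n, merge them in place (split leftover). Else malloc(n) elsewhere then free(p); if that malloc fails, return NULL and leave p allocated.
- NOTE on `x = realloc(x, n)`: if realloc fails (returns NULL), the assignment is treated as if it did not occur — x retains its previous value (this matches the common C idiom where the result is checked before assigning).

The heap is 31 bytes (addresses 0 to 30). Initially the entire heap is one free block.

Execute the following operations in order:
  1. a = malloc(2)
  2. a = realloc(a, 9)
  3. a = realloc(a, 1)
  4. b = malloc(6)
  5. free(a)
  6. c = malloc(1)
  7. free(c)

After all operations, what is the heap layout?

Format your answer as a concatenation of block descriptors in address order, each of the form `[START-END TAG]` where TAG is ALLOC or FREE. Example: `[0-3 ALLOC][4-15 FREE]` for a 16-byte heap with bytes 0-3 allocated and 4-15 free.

Answer: [0-0 FREE][1-6 ALLOC][7-30 FREE]

Derivation:
Op 1: a = malloc(2) -> a = 0; heap: [0-1 ALLOC][2-30 FREE]
Op 2: a = realloc(a, 9) -> a = 0; heap: [0-8 ALLOC][9-30 FREE]
Op 3: a = realloc(a, 1) -> a = 0; heap: [0-0 ALLOC][1-30 FREE]
Op 4: b = malloc(6) -> b = 1; heap: [0-0 ALLOC][1-6 ALLOC][7-30 FREE]
Op 5: free(a) -> (freed a); heap: [0-0 FREE][1-6 ALLOC][7-30 FREE]
Op 6: c = malloc(1) -> c = 0; heap: [0-0 ALLOC][1-6 ALLOC][7-30 FREE]
Op 7: free(c) -> (freed c); heap: [0-0 FREE][1-6 ALLOC][7-30 FREE]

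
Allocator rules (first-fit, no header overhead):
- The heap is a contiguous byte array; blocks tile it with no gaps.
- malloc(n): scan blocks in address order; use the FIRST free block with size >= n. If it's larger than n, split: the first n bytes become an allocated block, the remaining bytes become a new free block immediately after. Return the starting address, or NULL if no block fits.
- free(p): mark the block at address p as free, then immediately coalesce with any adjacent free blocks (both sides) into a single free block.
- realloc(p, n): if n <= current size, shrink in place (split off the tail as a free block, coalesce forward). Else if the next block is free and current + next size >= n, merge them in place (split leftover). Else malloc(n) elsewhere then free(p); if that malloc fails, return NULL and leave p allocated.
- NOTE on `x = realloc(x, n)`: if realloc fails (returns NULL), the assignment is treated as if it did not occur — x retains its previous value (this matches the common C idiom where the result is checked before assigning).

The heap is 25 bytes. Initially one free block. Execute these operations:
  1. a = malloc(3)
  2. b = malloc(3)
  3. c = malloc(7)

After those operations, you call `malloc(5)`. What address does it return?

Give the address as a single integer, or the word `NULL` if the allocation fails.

Answer: 13

Derivation:
Op 1: a = malloc(3) -> a = 0; heap: [0-2 ALLOC][3-24 FREE]
Op 2: b = malloc(3) -> b = 3; heap: [0-2 ALLOC][3-5 ALLOC][6-24 FREE]
Op 3: c = malloc(7) -> c = 6; heap: [0-2 ALLOC][3-5 ALLOC][6-12 ALLOC][13-24 FREE]
malloc(5): first-fit scan over [0-2 ALLOC][3-5 ALLOC][6-12 ALLOC][13-24 FREE] -> 13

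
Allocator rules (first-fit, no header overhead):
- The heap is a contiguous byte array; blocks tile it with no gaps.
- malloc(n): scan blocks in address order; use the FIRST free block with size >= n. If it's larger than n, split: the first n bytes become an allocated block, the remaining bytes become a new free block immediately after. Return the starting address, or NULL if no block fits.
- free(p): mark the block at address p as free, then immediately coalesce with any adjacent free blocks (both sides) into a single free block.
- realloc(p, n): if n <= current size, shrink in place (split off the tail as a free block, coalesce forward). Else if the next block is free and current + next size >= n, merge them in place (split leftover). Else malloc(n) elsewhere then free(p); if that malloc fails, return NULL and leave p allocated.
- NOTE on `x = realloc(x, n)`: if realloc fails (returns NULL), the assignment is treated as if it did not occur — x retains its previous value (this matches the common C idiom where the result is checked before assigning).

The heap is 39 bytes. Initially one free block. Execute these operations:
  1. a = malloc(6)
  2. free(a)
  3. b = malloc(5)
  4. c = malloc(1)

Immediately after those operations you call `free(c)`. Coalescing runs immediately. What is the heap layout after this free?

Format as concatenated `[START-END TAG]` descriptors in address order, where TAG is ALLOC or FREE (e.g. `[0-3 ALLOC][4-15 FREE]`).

Op 1: a = malloc(6) -> a = 0; heap: [0-5 ALLOC][6-38 FREE]
Op 2: free(a) -> (freed a); heap: [0-38 FREE]
Op 3: b = malloc(5) -> b = 0; heap: [0-4 ALLOC][5-38 FREE]
Op 4: c = malloc(1) -> c = 5; heap: [0-4 ALLOC][5-5 ALLOC][6-38 FREE]
free(c): c = 5 -> block [5-5 ALLOC]; mark free, coalesce with adjacent free neighbors -> [0-4 ALLOC][5-38 FREE]

Answer: [0-4 ALLOC][5-38 FREE]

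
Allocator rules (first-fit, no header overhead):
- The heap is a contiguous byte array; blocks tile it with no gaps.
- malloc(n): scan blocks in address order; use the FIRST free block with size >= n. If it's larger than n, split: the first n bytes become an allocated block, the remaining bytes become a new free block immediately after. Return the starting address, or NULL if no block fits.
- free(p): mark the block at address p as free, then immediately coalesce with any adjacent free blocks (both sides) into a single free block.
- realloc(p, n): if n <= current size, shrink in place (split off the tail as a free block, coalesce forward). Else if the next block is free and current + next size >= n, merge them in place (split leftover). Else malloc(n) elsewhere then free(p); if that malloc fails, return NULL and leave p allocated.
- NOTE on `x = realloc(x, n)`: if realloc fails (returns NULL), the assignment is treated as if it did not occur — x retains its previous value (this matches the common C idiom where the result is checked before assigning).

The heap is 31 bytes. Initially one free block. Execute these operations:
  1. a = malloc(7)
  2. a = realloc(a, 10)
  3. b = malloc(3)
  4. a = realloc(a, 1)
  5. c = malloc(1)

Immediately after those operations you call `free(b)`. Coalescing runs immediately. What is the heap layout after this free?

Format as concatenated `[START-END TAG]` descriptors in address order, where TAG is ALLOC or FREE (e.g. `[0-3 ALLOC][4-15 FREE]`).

Answer: [0-0 ALLOC][1-1 ALLOC][2-30 FREE]

Derivation:
Op 1: a = malloc(7) -> a = 0; heap: [0-6 ALLOC][7-30 FREE]
Op 2: a = realloc(a, 10) -> a = 0; heap: [0-9 ALLOC][10-30 FREE]
Op 3: b = malloc(3) -> b = 10; heap: [0-9 ALLOC][10-12 ALLOC][13-30 FREE]
Op 4: a = realloc(a, 1) -> a = 0; heap: [0-0 ALLOC][1-9 FREE][10-12 ALLOC][13-30 FREE]
Op 5: c = malloc(1) -> c = 1; heap: [0-0 ALLOC][1-1 ALLOC][2-9 FREE][10-12 ALLOC][13-30 FREE]
free(b): b = 10 -> block [10-12 ALLOC]; mark free, coalesce with adjacent free neighbors -> [0-0 ALLOC][1-1 ALLOC][2-30 FREE]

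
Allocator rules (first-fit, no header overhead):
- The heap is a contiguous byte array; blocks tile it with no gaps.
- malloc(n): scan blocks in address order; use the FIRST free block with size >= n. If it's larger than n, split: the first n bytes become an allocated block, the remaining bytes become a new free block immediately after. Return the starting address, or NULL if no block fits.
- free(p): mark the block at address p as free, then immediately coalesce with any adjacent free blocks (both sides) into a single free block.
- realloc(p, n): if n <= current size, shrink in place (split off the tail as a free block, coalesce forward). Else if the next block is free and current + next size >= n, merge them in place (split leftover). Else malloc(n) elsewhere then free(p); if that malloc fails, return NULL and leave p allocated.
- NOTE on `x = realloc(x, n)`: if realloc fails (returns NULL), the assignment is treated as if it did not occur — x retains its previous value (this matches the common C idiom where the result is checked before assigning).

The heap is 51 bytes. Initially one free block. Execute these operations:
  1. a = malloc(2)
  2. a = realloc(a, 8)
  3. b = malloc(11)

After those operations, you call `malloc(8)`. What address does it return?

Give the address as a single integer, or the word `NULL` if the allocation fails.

Op 1: a = malloc(2) -> a = 0; heap: [0-1 ALLOC][2-50 FREE]
Op 2: a = realloc(a, 8) -> a = 0; heap: [0-7 ALLOC][8-50 FREE]
Op 3: b = malloc(11) -> b = 8; heap: [0-7 ALLOC][8-18 ALLOC][19-50 FREE]
malloc(8): first-fit scan over [0-7 ALLOC][8-18 ALLOC][19-50 FREE] -> 19

Answer: 19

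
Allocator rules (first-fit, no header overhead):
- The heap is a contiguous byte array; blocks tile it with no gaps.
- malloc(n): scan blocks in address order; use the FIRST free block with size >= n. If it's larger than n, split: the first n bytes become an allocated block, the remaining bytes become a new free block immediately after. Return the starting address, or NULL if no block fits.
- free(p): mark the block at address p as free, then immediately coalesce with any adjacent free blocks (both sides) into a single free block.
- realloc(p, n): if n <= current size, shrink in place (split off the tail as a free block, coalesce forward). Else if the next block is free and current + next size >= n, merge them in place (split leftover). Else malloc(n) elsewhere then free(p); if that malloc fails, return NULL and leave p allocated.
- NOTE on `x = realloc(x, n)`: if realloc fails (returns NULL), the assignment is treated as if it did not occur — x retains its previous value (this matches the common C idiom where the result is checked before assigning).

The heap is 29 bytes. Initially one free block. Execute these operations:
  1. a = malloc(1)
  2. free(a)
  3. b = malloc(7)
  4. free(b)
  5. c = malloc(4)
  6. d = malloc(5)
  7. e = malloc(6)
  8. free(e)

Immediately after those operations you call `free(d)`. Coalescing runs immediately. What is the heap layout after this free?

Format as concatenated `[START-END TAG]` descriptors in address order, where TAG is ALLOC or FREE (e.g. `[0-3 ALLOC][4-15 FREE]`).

Op 1: a = malloc(1) -> a = 0; heap: [0-0 ALLOC][1-28 FREE]
Op 2: free(a) -> (freed a); heap: [0-28 FREE]
Op 3: b = malloc(7) -> b = 0; heap: [0-6 ALLOC][7-28 FREE]
Op 4: free(b) -> (freed b); heap: [0-28 FREE]
Op 5: c = malloc(4) -> c = 0; heap: [0-3 ALLOC][4-28 FREE]
Op 6: d = malloc(5) -> d = 4; heap: [0-3 ALLOC][4-8 ALLOC][9-28 FREE]
Op 7: e = malloc(6) -> e = 9; heap: [0-3 ALLOC][4-8 ALLOC][9-14 ALLOC][15-28 FREE]
Op 8: free(e) -> (freed e); heap: [0-3 ALLOC][4-8 ALLOC][9-28 FREE]
free(d): d = 4 -> block [4-8 ALLOC]; mark free, coalesce with adjacent free neighbors -> [0-3 ALLOC][4-28 FREE]

Answer: [0-3 ALLOC][4-28 FREE]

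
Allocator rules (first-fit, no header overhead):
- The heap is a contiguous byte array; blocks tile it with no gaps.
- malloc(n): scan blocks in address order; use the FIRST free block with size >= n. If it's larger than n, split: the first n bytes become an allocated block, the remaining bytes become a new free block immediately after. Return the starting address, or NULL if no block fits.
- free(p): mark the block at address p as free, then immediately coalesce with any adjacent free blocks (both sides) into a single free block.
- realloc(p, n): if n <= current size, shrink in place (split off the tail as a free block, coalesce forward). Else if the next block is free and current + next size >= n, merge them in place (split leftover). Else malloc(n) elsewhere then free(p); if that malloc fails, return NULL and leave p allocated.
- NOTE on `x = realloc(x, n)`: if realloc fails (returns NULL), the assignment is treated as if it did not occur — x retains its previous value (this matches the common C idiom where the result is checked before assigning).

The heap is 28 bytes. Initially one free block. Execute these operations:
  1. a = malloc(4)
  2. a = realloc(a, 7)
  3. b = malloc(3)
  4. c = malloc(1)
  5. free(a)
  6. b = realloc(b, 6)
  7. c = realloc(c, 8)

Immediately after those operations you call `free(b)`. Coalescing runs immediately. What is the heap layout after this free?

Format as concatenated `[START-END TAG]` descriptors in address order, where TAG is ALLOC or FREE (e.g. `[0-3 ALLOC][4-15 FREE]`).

Op 1: a = malloc(4) -> a = 0; heap: [0-3 ALLOC][4-27 FREE]
Op 2: a = realloc(a, 7) -> a = 0; heap: [0-6 ALLOC][7-27 FREE]
Op 3: b = malloc(3) -> b = 7; heap: [0-6 ALLOC][7-9 ALLOC][10-27 FREE]
Op 4: c = malloc(1) -> c = 10; heap: [0-6 ALLOC][7-9 ALLOC][10-10 ALLOC][11-27 FREE]
Op 5: free(a) -> (freed a); heap: [0-6 FREE][7-9 ALLOC][10-10 ALLOC][11-27 FREE]
Op 6: b = realloc(b, 6) -> b = 0; heap: [0-5 ALLOC][6-9 FREE][10-10 ALLOC][11-27 FREE]
Op 7: c = realloc(c, 8) -> c = 10; heap: [0-5 ALLOC][6-9 FREE][10-17 ALLOC][18-27 FREE]
free(b): b = 0 -> block [0-5 ALLOC]; mark free, coalesce with adjacent free neighbors -> [0-9 FREE][10-17 ALLOC][18-27 FREE]

Answer: [0-9 FREE][10-17 ALLOC][18-27 FREE]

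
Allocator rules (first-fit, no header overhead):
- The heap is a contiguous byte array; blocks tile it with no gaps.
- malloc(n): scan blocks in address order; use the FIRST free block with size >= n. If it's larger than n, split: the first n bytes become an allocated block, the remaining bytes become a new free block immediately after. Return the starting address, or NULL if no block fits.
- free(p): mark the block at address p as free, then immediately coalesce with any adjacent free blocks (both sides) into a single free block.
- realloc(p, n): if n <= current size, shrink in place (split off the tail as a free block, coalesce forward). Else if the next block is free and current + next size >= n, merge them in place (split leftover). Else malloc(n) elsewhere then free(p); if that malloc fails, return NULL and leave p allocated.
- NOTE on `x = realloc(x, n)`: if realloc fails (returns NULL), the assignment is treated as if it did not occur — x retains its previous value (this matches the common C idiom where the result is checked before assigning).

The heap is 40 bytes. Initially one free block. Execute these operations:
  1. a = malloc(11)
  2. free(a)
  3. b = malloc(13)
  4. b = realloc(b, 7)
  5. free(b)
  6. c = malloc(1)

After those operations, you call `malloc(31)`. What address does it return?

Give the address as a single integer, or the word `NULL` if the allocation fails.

Op 1: a = malloc(11) -> a = 0; heap: [0-10 ALLOC][11-39 FREE]
Op 2: free(a) -> (freed a); heap: [0-39 FREE]
Op 3: b = malloc(13) -> b = 0; heap: [0-12 ALLOC][13-39 FREE]
Op 4: b = realloc(b, 7) -> b = 0; heap: [0-6 ALLOC][7-39 FREE]
Op 5: free(b) -> (freed b); heap: [0-39 FREE]
Op 6: c = malloc(1) -> c = 0; heap: [0-0 ALLOC][1-39 FREE]
malloc(31): first-fit scan over [0-0 ALLOC][1-39 FREE] -> 1

Answer: 1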